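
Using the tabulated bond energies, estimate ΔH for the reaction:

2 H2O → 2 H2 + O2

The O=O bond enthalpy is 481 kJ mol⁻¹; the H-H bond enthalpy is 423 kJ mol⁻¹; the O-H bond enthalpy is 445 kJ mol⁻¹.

ΔH ≈ +453 kJ

Bonds broken (reactants):
  O-H: 4 × 445 = 1780
  Σ(broken) = 1780 kJ
Bonds formed (products):
  H-H: 2 × 423 = 846
  O=O: 1 × 481 = 481
  Σ(formed) = 1327 kJ
ΔH = Σ(broken) − Σ(formed) = 1780 − 1327 = +453 kJ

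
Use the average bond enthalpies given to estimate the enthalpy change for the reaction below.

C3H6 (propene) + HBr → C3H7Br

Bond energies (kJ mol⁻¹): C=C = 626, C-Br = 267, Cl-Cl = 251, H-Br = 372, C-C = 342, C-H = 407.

Bonds broken (reactants):
  C-C: 1 × 342 = 342
  C-H: 6 × 407 = 2442
  C=C: 1 × 626 = 626
  H-Br: 1 × 372 = 372
  Σ(broken) = 3782 kJ
Bonds formed (products):
  C-Br: 1 × 267 = 267
  C-C: 2 × 342 = 684
  C-H: 7 × 407 = 2849
  Σ(formed) = 3800 kJ
ΔH = Σ(broken) − Σ(formed) = 3782 − 3800 = −18 kJ

ΔH ≈ −18 kJ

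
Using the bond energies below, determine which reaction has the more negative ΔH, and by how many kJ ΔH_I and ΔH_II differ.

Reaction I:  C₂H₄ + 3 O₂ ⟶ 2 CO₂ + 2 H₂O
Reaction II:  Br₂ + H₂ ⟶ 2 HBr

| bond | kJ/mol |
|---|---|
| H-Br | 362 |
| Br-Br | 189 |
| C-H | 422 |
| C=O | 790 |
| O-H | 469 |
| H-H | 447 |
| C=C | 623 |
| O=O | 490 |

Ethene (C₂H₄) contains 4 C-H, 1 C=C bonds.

Reaction I:
  Bonds broken (reactants):
    C-H: 4 × 422 = 1688
    C=C: 1 × 623 = 623
    O=O: 3 × 490 = 1470
    Σ(broken) = 3781 kJ
  Bonds formed (products):
    C=O: 4 × 790 = 3160
    O-H: 4 × 469 = 1876
    Σ(formed) = 5036 kJ
  ΔH_I = 3781 − 5036 = −1255 kJ
Reaction II:
  Bonds broken (reactants):
    Br-Br: 1 × 189 = 189
    H-H: 1 × 447 = 447
    Σ(broken) = 636 kJ
  Bonds formed (products):
    H-Br: 2 × 362 = 724
    Σ(formed) = 724 kJ
  ΔH_II = 636 − 724 = −88 kJ
ΔH_I − ΔH_II = −1167 kJ, so reaction I has the more negative ΔH; |ΔH_I − ΔH_II| = 1167 kJ.

Reaction I, by 1167 kJ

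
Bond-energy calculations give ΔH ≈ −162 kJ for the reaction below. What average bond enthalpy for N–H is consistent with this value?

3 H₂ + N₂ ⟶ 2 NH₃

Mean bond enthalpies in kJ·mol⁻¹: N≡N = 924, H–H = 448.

Let D be the N–H bond energy.
Σ(broken) = 3×448 + 1×924 = 2268
Σ(formed) = 6×D = 6D
ΔH = Σ(broken) − Σ(formed) = (2268) − (6D) = +2268 − 6D
Setting this equal to −162 kJ gives 6D = 2430, so D = 405 kJ/mol.

D(N–H) ≈ 405 kJ/mol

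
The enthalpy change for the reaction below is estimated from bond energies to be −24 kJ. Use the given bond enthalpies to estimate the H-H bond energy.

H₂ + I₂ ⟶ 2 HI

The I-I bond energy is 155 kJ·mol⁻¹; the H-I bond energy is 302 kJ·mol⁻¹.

Let D be the H-H bond energy.
Σ(broken) = 1×D + 1×155 = 155 + D
Σ(formed) = 2×302 = 604
ΔH = Σ(broken) − Σ(formed) = (155 + D) − (604) = −449 + D
Setting this equal to −24 kJ gives D = 425 kJ/mol.

D(H-H) ≈ 425 kJ/mol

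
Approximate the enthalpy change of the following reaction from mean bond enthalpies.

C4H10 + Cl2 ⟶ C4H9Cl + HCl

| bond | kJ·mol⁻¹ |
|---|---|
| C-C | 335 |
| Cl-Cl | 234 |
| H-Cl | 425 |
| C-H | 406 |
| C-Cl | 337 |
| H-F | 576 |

Bonds broken (reactants):
  C-C: 3 × 335 = 1005
  C-H: 10 × 406 = 4060
  Cl-Cl: 1 × 234 = 234
  Σ(broken) = 5299 kJ
Bonds formed (products):
  C-C: 3 × 335 = 1005
  C-Cl: 1 × 337 = 337
  C-H: 9 × 406 = 3654
  H-Cl: 1 × 425 = 425
  Σ(formed) = 5421 kJ
ΔH = Σ(broken) − Σ(formed) = 5299 − 5421 = −122 kJ

ΔH ≈ −122 kJ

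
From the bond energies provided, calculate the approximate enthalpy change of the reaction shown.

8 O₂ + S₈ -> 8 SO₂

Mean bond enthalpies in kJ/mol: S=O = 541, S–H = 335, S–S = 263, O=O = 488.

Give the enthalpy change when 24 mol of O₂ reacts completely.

ΔH = −7944 kJ

Bonds broken (reactants):
  O=O: 8 × 488 = 3904
  S–S: 8 × 263 = 2104
  Σ(broken) = 6008 kJ
Bonds formed (products):
  S=O: 16 × 541 = 8656
  Σ(formed) = 8656 kJ
ΔH = Σ(broken) − Σ(formed) = 6008 − 8656 = −2648 kJ
For 3× the reaction as written: 3 × (−2648) = −7944 kJ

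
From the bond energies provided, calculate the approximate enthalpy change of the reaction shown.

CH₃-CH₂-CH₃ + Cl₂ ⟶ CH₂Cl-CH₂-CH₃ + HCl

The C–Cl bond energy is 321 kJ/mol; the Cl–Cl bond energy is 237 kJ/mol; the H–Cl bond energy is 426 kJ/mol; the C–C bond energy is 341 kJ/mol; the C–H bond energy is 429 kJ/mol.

Bonds broken (reactants):
  C–C: 2 × 341 = 682
  C–H: 8 × 429 = 3432
  Cl–Cl: 1 × 237 = 237
  Σ(broken) = 4351 kJ
Bonds formed (products):
  C–C: 2 × 341 = 682
  C–Cl: 1 × 321 = 321
  C–H: 7 × 429 = 3003
  H–Cl: 1 × 426 = 426
  Σ(formed) = 4432 kJ
ΔH = Σ(broken) − Σ(formed) = 4351 − 4432 = −81 kJ

ΔH ≈ −81 kJ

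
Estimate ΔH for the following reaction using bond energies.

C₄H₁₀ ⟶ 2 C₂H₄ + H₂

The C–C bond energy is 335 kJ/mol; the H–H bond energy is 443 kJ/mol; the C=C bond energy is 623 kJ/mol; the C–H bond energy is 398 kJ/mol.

ΔH ≈ +112 kJ

Bonds broken (reactants):
  C–C: 3 × 335 = 1005
  C–H: 10 × 398 = 3980
  Σ(broken) = 4985 kJ
Bonds formed (products):
  C–H: 8 × 398 = 3184
  C=C: 2 × 623 = 1246
  H–H: 1 × 443 = 443
  Σ(formed) = 4873 kJ
ΔH = Σ(broken) − Σ(formed) = 4985 − 4873 = +112 kJ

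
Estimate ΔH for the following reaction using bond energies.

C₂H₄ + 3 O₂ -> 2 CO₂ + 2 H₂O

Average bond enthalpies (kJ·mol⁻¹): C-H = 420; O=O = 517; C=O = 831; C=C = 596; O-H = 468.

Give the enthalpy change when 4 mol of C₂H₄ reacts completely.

ΔH = −5476 kJ

Bonds broken (reactants):
  C-H: 4 × 420 = 1680
  C=C: 1 × 596 = 596
  O=O: 3 × 517 = 1551
  Σ(broken) = 3827 kJ
Bonds formed (products):
  C=O: 4 × 831 = 3324
  O-H: 4 × 468 = 1872
  Σ(formed) = 5196 kJ
ΔH = Σ(broken) − Σ(formed) = 3827 − 5196 = −1369 kJ
For 4× the reaction as written: 4 × (−1369) = −5476 kJ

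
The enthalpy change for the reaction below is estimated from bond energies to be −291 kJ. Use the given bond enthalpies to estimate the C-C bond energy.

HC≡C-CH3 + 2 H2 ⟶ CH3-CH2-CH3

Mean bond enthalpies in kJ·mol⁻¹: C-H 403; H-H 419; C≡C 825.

Let D be the C-C bond energy.
Σ(broken) = 1×825 + 1×D + 4×403 + 2×419 = 3275 + D
Σ(formed) = 2×D + 8×403 = 3224 + 2D
ΔH = Σ(broken) − Σ(formed) = (3275 + D) − (3224 + 2D) = +51 − D
Setting this equal to −291 kJ gives D = 342 kJ/mol.

D(C-C) ≈ 342 kJ/mol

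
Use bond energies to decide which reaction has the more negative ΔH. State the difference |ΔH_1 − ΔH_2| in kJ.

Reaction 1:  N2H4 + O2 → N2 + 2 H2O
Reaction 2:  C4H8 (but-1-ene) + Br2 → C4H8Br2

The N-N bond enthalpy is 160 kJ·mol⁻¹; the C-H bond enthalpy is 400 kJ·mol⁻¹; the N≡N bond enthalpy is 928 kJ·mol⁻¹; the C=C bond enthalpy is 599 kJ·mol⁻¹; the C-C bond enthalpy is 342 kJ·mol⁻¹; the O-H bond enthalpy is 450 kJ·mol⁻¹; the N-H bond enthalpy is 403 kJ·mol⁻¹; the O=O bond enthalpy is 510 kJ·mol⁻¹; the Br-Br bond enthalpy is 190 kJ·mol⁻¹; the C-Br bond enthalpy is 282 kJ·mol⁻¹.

Reaction 1:
  Bonds broken (reactants):
    N-H: 4 × 403 = 1612
    N-N: 1 × 160 = 160
    O=O: 1 × 510 = 510
    Σ(broken) = 2282 kJ
  Bonds formed (products):
    N≡N: 1 × 928 = 928
    O-H: 4 × 450 = 1800
    Σ(formed) = 2728 kJ
  ΔH_1 = 2282 − 2728 = −446 kJ
Reaction 2:
  Bonds broken (reactants):
    Br-Br: 1 × 190 = 190
    C-C: 2 × 342 = 684
    C-H: 8 × 400 = 3200
    C=C: 1 × 599 = 599
    Σ(broken) = 4673 kJ
  Bonds formed (products):
    C-Br: 2 × 282 = 564
    C-C: 3 × 342 = 1026
    C-H: 8 × 400 = 3200
    Σ(formed) = 4790 kJ
  ΔH_2 = 4673 − 4790 = −117 kJ
ΔH_1 − ΔH_2 = −329 kJ, so reaction 1 has the more negative ΔH; |ΔH_1 − ΔH_2| = 329 kJ.

Reaction 1, by 329 kJ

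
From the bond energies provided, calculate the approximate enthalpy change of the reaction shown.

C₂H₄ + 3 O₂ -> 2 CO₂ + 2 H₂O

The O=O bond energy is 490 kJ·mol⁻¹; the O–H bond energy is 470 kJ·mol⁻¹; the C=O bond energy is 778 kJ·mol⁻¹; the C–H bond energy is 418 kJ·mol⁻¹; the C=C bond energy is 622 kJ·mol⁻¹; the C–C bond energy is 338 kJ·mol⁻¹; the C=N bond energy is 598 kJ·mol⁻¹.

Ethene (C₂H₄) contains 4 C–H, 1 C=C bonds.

ΔH ≈ −1228 kJ

Bonds broken (reactants):
  C–H: 4 × 418 = 1672
  C=C: 1 × 622 = 622
  O=O: 3 × 490 = 1470
  Σ(broken) = 3764 kJ
Bonds formed (products):
  C=O: 4 × 778 = 3112
  O–H: 4 × 470 = 1880
  Σ(formed) = 4992 kJ
ΔH = Σ(broken) − Σ(formed) = 3764 − 4992 = −1228 kJ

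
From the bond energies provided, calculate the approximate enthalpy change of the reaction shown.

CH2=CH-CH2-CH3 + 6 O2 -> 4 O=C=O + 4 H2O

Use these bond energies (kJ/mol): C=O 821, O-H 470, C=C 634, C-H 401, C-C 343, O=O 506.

ΔH ≈ −2764 kJ

Bonds broken (reactants):
  C-C: 2 × 343 = 686
  C-H: 8 × 401 = 3208
  C=C: 1 × 634 = 634
  O=O: 6 × 506 = 3036
  Σ(broken) = 7564 kJ
Bonds formed (products):
  C=O: 8 × 821 = 6568
  O-H: 8 × 470 = 3760
  Σ(formed) = 10328 kJ
ΔH = Σ(broken) − Σ(formed) = 7564 − 10328 = −2764 kJ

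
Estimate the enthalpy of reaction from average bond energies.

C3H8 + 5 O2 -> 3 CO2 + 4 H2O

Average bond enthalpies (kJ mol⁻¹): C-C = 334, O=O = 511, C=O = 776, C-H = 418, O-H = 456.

Bonds broken (reactants):
  C-C: 2 × 334 = 668
  C-H: 8 × 418 = 3344
  O=O: 5 × 511 = 2555
  Σ(broken) = 6567 kJ
Bonds formed (products):
  C=O: 6 × 776 = 4656
  O-H: 8 × 456 = 3648
  Σ(formed) = 8304 kJ
ΔH = Σ(broken) − Σ(formed) = 6567 − 8304 = −1737 kJ

ΔH ≈ −1737 kJ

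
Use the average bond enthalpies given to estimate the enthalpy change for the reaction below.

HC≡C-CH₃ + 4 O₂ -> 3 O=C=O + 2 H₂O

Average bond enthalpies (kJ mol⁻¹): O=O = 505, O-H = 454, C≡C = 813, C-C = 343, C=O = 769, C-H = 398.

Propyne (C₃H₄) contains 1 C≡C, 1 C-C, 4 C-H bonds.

ΔH ≈ −1662 kJ

Bonds broken (reactants):
  C≡C: 1 × 813 = 813
  C-C: 1 × 343 = 343
  C-H: 4 × 398 = 1592
  O=O: 4 × 505 = 2020
  Σ(broken) = 4768 kJ
Bonds formed (products):
  C=O: 6 × 769 = 4614
  O-H: 4 × 454 = 1816
  Σ(formed) = 6430 kJ
ΔH = Σ(broken) − Σ(formed) = 4768 − 6430 = −1662 kJ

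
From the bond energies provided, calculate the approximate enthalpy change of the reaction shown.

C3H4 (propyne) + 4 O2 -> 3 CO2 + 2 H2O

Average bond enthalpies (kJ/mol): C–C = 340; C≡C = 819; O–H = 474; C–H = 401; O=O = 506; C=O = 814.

Bonds broken (reactants):
  C≡C: 1 × 819 = 819
  C–C: 1 × 340 = 340
  C–H: 4 × 401 = 1604
  O=O: 4 × 506 = 2024
  Σ(broken) = 4787 kJ
Bonds formed (products):
  C=O: 6 × 814 = 4884
  O–H: 4 × 474 = 1896
  Σ(formed) = 6780 kJ
ΔH = Σ(broken) − Σ(formed) = 4787 − 6780 = −1993 kJ

ΔH ≈ −1993 kJ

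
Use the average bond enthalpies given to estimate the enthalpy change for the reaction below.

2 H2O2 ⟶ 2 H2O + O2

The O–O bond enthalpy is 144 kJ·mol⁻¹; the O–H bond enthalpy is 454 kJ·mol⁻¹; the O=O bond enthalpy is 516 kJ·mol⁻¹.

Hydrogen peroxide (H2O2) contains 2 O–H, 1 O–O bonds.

Bonds broken (reactants):
  O–H: 4 × 454 = 1816
  O–O: 2 × 144 = 288
  Σ(broken) = 2104 kJ
Bonds formed (products):
  O–H: 4 × 454 = 1816
  O=O: 1 × 516 = 516
  Σ(formed) = 2332 kJ
ΔH = Σ(broken) − Σ(formed) = 2104 − 2332 = −228 kJ

ΔH ≈ −228 kJ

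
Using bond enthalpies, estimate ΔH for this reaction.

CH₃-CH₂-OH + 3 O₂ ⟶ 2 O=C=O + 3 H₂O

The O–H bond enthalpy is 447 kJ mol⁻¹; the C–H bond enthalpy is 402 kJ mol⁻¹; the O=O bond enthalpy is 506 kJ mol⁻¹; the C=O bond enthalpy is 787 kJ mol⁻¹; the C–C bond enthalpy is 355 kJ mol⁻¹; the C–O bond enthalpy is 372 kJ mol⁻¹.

ΔH ≈ −1128 kJ

Bonds broken (reactants):
  C–C: 1 × 355 = 355
  C–H: 5 × 402 = 2010
  C–O: 1 × 372 = 372
  O–H: 1 × 447 = 447
  O=O: 3 × 506 = 1518
  Σ(broken) = 4702 kJ
Bonds formed (products):
  C=O: 4 × 787 = 3148
  O–H: 6 × 447 = 2682
  Σ(formed) = 5830 kJ
ΔH = Σ(broken) − Σ(formed) = 4702 − 5830 = −1128 kJ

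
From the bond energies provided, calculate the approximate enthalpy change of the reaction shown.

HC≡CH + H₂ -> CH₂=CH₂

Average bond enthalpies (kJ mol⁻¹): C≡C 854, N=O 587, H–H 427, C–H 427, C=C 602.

ΔH ≈ −175 kJ

Bonds broken (reactants):
  C≡C: 1 × 854 = 854
  C–H: 2 × 427 = 854
  H–H: 1 × 427 = 427
  Σ(broken) = 2135 kJ
Bonds formed (products):
  C–H: 4 × 427 = 1708
  C=C: 1 × 602 = 602
  Σ(formed) = 2310 kJ
ΔH = Σ(broken) − Σ(formed) = 2135 − 2310 = −175 kJ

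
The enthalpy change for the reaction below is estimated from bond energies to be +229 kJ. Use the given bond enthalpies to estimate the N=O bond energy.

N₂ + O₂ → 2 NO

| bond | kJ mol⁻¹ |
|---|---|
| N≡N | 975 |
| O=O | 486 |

D(N=O) ≈ 616 kJ/mol

Let D be the N=O bond energy.
Σ(broken) = 1×975 + 1×486 = 1461
Σ(formed) = 2×D = 2D
ΔH = Σ(broken) − Σ(formed) = (1461) − (2D) = +1461 − 2D
Setting this equal to +229 kJ gives 2D = 1232, so D = 616 kJ/mol.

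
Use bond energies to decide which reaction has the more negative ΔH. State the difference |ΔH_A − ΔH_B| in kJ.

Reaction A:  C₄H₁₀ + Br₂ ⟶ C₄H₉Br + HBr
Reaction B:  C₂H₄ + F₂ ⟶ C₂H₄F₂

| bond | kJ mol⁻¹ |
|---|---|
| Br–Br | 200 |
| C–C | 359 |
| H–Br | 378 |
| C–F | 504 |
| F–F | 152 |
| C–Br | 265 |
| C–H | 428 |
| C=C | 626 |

Reaction A:
  Bonds broken (reactants):
    Br–Br: 1 × 200 = 200
    C–C: 3 × 359 = 1077
    C–H: 10 × 428 = 4280
    Σ(broken) = 5557 kJ
  Bonds formed (products):
    C–Br: 1 × 265 = 265
    C–C: 3 × 359 = 1077
    C–H: 9 × 428 = 3852
    H–Br: 1 × 378 = 378
    Σ(formed) = 5572 kJ
  ΔH_A = 5557 − 5572 = −15 kJ
Reaction B:
  Bonds broken (reactants):
    C–H: 4 × 428 = 1712
    C=C: 1 × 626 = 626
    F–F: 1 × 152 = 152
    Σ(broken) = 2490 kJ
  Bonds formed (products):
    C–C: 1 × 359 = 359
    C–F: 2 × 504 = 1008
    C–H: 4 × 428 = 1712
    Σ(formed) = 3079 kJ
  ΔH_B = 2490 − 3079 = −589 kJ
ΔH_A − ΔH_B = +574 kJ, so reaction B has the more negative ΔH; |ΔH_A − ΔH_B| = 574 kJ.

Reaction B, by 574 kJ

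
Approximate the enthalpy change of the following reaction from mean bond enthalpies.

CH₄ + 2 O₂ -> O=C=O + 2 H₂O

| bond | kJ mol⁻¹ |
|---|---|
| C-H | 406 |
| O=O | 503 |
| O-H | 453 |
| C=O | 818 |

ΔH ≈ −818 kJ

Bonds broken (reactants):
  C-H: 4 × 406 = 1624
  O=O: 2 × 503 = 1006
  Σ(broken) = 2630 kJ
Bonds formed (products):
  C=O: 2 × 818 = 1636
  O-H: 4 × 453 = 1812
  Σ(formed) = 3448 kJ
ΔH = Σ(broken) − Σ(formed) = 2630 − 3448 = −818 kJ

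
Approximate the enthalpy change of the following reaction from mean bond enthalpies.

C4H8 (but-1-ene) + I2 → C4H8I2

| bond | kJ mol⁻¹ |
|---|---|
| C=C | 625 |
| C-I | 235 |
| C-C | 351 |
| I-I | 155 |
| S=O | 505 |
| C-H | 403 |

ΔH ≈ −41 kJ

Bonds broken (reactants):
  C-C: 2 × 351 = 702
  C-H: 8 × 403 = 3224
  C=C: 1 × 625 = 625
  I-I: 1 × 155 = 155
  Σ(broken) = 4706 kJ
Bonds formed (products):
  C-C: 3 × 351 = 1053
  C-H: 8 × 403 = 3224
  C-I: 2 × 235 = 470
  Σ(formed) = 4747 kJ
ΔH = Σ(broken) − Σ(formed) = 4706 − 4747 = −41 kJ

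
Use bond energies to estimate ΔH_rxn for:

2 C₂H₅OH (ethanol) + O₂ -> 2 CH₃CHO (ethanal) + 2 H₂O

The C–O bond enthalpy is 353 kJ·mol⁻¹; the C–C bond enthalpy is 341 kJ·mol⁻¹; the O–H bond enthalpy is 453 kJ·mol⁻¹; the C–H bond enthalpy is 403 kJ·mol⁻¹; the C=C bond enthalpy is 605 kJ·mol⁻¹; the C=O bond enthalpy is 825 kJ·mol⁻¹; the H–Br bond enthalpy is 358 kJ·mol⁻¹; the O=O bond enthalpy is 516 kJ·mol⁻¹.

ΔH ≈ −528 kJ

Bonds broken (reactants):
  C–C: 2 × 341 = 682
  C–H: 10 × 403 = 4030
  C–O: 2 × 353 = 706
  O–H: 2 × 453 = 906
  O=O: 1 × 516 = 516
  Σ(broken) = 6840 kJ
Bonds formed (products):
  C–C: 2 × 341 = 682
  C–H: 8 × 403 = 3224
  C=O: 2 × 825 = 1650
  O–H: 4 × 453 = 1812
  Σ(formed) = 7368 kJ
ΔH = Σ(broken) − Σ(formed) = 6840 − 7368 = −528 kJ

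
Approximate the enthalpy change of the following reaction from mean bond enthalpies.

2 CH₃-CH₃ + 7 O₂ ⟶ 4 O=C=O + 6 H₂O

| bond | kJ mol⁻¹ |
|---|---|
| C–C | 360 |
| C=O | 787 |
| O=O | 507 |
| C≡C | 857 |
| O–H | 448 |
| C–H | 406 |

Bonds broken (reactants):
  C–C: 2 × 360 = 720
  C–H: 12 × 406 = 4872
  O=O: 7 × 507 = 3549
  Σ(broken) = 9141 kJ
Bonds formed (products):
  C=O: 8 × 787 = 6296
  O–H: 12 × 448 = 5376
  Σ(formed) = 11672 kJ
ΔH = Σ(broken) − Σ(formed) = 9141 − 11672 = −2531 kJ

ΔH ≈ −2531 kJ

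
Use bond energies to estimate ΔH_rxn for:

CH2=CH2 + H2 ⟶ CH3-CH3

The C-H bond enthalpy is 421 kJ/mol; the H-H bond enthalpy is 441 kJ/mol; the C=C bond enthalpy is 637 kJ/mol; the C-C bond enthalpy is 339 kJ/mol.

Bonds broken (reactants):
  C-H: 4 × 421 = 1684
  C=C: 1 × 637 = 637
  H-H: 1 × 441 = 441
  Σ(broken) = 2762 kJ
Bonds formed (products):
  C-C: 1 × 339 = 339
  C-H: 6 × 421 = 2526
  Σ(formed) = 2865 kJ
ΔH = Σ(broken) − Σ(formed) = 2762 − 2865 = −103 kJ

ΔH ≈ −103 kJ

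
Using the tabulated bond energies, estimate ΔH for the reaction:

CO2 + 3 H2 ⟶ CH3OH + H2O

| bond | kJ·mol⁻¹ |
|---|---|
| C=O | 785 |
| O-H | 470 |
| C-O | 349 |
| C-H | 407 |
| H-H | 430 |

Bonds broken (reactants):
  C=O: 2 × 785 = 1570
  H-H: 3 × 430 = 1290
  Σ(broken) = 2860 kJ
Bonds formed (products):
  C-H: 3 × 407 = 1221
  C-O: 1 × 349 = 349
  O-H: 3 × 470 = 1410
  Σ(formed) = 2980 kJ
ΔH = Σ(broken) − Σ(formed) = 2860 − 2980 = −120 kJ

ΔH ≈ −120 kJ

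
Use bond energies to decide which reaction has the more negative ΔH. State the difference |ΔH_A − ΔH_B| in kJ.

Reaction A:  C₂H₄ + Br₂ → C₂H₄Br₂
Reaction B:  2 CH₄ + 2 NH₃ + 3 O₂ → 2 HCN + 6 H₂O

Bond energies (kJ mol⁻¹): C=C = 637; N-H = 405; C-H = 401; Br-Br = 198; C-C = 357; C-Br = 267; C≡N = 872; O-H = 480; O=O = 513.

Reaction B, by 1073 kJ

Reaction A:
  Bonds broken (reactants):
    Br-Br: 1 × 198 = 198
    C-H: 4 × 401 = 1604
    C=C: 1 × 637 = 637
    Σ(broken) = 2439 kJ
  Bonds formed (products):
    C-Br: 2 × 267 = 534
    C-C: 1 × 357 = 357
    C-H: 4 × 401 = 1604
    Σ(formed) = 2495 kJ
  ΔH_A = 2439 − 2495 = −56 kJ
Reaction B:
  Bonds broken (reactants):
    C-H: 8 × 401 = 3208
    N-H: 6 × 405 = 2430
    O=O: 3 × 513 = 1539
    Σ(broken) = 7177 kJ
  Bonds formed (products):
    C≡N: 2 × 872 = 1744
    C-H: 2 × 401 = 802
    O-H: 12 × 480 = 5760
    Σ(formed) = 8306 kJ
  ΔH_B = 7177 − 8306 = −1129 kJ
ΔH_A − ΔH_B = +1073 kJ, so reaction B has the more negative ΔH; |ΔH_A − ΔH_B| = 1073 kJ.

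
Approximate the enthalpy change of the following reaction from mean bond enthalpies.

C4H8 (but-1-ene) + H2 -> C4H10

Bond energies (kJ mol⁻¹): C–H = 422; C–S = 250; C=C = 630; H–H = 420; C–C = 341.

ΔH ≈ −135 kJ

Bonds broken (reactants):
  C–C: 2 × 341 = 682
  C–H: 8 × 422 = 3376
  C=C: 1 × 630 = 630
  H–H: 1 × 420 = 420
  Σ(broken) = 5108 kJ
Bonds formed (products):
  C–C: 3 × 341 = 1023
  C–H: 10 × 422 = 4220
  Σ(formed) = 5243 kJ
ΔH = Σ(broken) − Σ(formed) = 5108 − 5243 = −135 kJ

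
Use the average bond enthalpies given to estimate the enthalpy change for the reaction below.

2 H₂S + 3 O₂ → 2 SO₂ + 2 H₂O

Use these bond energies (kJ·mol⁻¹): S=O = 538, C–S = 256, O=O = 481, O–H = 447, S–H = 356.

Bonds broken (reactants):
  O=O: 3 × 481 = 1443
  S–H: 4 × 356 = 1424
  Σ(broken) = 2867 kJ
Bonds formed (products):
  O–H: 4 × 447 = 1788
  S=O: 4 × 538 = 2152
  Σ(formed) = 3940 kJ
ΔH = Σ(broken) − Σ(formed) = 2867 − 3940 = −1073 kJ

ΔH ≈ −1073 kJ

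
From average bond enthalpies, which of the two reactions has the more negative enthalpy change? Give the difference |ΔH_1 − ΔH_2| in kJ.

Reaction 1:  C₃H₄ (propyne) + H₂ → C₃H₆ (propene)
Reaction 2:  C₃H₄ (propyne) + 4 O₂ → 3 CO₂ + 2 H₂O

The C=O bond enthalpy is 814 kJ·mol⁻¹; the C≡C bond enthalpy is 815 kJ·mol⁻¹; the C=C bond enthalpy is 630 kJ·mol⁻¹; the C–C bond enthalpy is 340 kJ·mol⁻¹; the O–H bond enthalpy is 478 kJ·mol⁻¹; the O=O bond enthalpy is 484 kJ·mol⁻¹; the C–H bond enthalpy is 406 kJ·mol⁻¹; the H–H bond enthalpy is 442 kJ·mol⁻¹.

Reaction 1:
  Bonds broken (reactants):
    C≡C: 1 × 815 = 815
    C–C: 1 × 340 = 340
    C–H: 4 × 406 = 1624
    H–H: 1 × 442 = 442
    Σ(broken) = 3221 kJ
  Bonds formed (products):
    C–C: 1 × 340 = 340
    C–H: 6 × 406 = 2436
    C=C: 1 × 630 = 630
    Σ(formed) = 3406 kJ
  ΔH_1 = 3221 − 3406 = −185 kJ
Reaction 2:
  Bonds broken (reactants):
    C≡C: 1 × 815 = 815
    C–C: 1 × 340 = 340
    C–H: 4 × 406 = 1624
    O=O: 4 × 484 = 1936
    Σ(broken) = 4715 kJ
  Bonds formed (products):
    C=O: 6 × 814 = 4884
    O–H: 4 × 478 = 1912
    Σ(formed) = 6796 kJ
  ΔH_2 = 4715 − 6796 = −2081 kJ
ΔH_1 − ΔH_2 = +1896 kJ, so reaction 2 has the more negative ΔH; |ΔH_1 − ΔH_2| = 1896 kJ.

Reaction 2, by 1896 kJ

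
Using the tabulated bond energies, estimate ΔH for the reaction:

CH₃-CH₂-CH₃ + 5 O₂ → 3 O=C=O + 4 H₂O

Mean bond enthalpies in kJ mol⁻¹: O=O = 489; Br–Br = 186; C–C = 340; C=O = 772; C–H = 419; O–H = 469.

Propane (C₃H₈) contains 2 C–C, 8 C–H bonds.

ΔH ≈ −1907 kJ

Bonds broken (reactants):
  C–C: 2 × 340 = 680
  C–H: 8 × 419 = 3352
  O=O: 5 × 489 = 2445
  Σ(broken) = 6477 kJ
Bonds formed (products):
  C=O: 6 × 772 = 4632
  O–H: 8 × 469 = 3752
  Σ(formed) = 8384 kJ
ΔH = Σ(broken) − Σ(formed) = 6477 − 8384 = −1907 kJ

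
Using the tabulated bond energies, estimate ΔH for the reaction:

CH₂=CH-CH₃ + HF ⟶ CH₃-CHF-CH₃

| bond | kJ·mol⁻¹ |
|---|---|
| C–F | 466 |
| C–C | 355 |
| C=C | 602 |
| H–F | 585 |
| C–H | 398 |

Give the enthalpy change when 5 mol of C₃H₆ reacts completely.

ΔH = −160 kJ

Bonds broken (reactants):
  C–C: 1 × 355 = 355
  C–H: 6 × 398 = 2388
  C=C: 1 × 602 = 602
  H–F: 1 × 585 = 585
  Σ(broken) = 3930 kJ
Bonds formed (products):
  C–C: 2 × 355 = 710
  C–F: 1 × 466 = 466
  C–H: 7 × 398 = 2786
  Σ(formed) = 3962 kJ
ΔH = Σ(broken) − Σ(formed) = 3930 − 3962 = −32 kJ
For 5× the reaction as written: 5 × (−32) = −160 kJ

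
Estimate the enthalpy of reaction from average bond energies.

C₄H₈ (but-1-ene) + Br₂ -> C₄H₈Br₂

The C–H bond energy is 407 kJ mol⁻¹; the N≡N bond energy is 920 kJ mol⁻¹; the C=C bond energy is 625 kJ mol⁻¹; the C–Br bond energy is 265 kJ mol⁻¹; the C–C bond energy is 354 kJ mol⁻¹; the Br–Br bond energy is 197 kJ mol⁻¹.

ΔH ≈ −62 kJ

Bonds broken (reactants):
  Br–Br: 1 × 197 = 197
  C–C: 2 × 354 = 708
  C–H: 8 × 407 = 3256
  C=C: 1 × 625 = 625
  Σ(broken) = 4786 kJ
Bonds formed (products):
  C–Br: 2 × 265 = 530
  C–C: 3 × 354 = 1062
  C–H: 8 × 407 = 3256
  Σ(formed) = 4848 kJ
ΔH = Σ(broken) − Σ(formed) = 4786 − 4848 = −62 kJ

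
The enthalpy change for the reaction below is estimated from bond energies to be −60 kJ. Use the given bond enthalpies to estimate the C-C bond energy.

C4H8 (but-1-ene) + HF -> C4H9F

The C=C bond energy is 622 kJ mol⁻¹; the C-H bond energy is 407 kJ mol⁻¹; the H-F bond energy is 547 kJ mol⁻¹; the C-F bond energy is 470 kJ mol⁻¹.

Let D be the C-C bond energy.
Σ(broken) = 2×D + 8×407 + 1×622 + 1×547 = 4425 + 2D
Σ(formed) = 3×D + 1×470 + 9×407 = 4133 + 3D
ΔH = Σ(broken) − Σ(formed) = (4425 + 2D) − (4133 + 3D) = +292 − D
Setting this equal to −60 kJ gives D = 352 kJ/mol.

D(C-C) ≈ 352 kJ/mol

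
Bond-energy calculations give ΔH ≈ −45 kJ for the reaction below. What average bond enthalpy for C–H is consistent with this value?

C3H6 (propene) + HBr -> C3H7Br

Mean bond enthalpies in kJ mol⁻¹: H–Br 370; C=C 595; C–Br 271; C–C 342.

D(C–H) ≈ 397 kJ/mol

Let D be the C–H bond energy.
Σ(broken) = 1×342 + 6×D + 1×595 + 1×370 = 1307 + 6D
Σ(formed) = 1×271 + 2×342 + 7×D = 955 + 7D
ΔH = Σ(broken) − Σ(formed) = (1307 + 6D) − (955 + 7D) = +352 − D
Setting this equal to −45 kJ gives D = 397 kJ/mol.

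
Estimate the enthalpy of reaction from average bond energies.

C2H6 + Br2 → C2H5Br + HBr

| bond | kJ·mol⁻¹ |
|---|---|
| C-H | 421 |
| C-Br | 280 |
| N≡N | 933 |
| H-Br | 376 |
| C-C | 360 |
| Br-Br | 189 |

Bonds broken (reactants):
  Br-Br: 1 × 189 = 189
  C-C: 1 × 360 = 360
  C-H: 6 × 421 = 2526
  Σ(broken) = 3075 kJ
Bonds formed (products):
  C-Br: 1 × 280 = 280
  C-C: 1 × 360 = 360
  C-H: 5 × 421 = 2105
  H-Br: 1 × 376 = 376
  Σ(formed) = 3121 kJ
ΔH = Σ(broken) − Σ(formed) = 3075 − 3121 = −46 kJ

ΔH ≈ −46 kJ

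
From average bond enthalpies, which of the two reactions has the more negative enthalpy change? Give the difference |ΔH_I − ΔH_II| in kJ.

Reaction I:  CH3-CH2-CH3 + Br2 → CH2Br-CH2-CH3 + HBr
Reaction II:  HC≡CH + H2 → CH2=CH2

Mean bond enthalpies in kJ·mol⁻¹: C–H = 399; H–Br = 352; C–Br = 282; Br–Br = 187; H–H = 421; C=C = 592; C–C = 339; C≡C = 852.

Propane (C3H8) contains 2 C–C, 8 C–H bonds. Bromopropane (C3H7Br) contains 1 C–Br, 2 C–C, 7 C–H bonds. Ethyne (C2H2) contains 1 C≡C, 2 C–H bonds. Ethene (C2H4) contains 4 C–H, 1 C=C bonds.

Reaction I:
  Bonds broken (reactants):
    Br–Br: 1 × 187 = 187
    C–C: 2 × 339 = 678
    C–H: 8 × 399 = 3192
    Σ(broken) = 4057 kJ
  Bonds formed (products):
    C–Br: 1 × 282 = 282
    C–C: 2 × 339 = 678
    C–H: 7 × 399 = 2793
    H–Br: 1 × 352 = 352
    Σ(formed) = 4105 kJ
  ΔH_I = 4057 − 4105 = −48 kJ
Reaction II:
  Bonds broken (reactants):
    C≡C: 1 × 852 = 852
    C–H: 2 × 399 = 798
    H–H: 1 × 421 = 421
    Σ(broken) = 2071 kJ
  Bonds formed (products):
    C–H: 4 × 399 = 1596
    C=C: 1 × 592 = 592
    Σ(formed) = 2188 kJ
  ΔH_II = 2071 − 2188 = −117 kJ
ΔH_I − ΔH_II = +69 kJ, so reaction II has the more negative ΔH; |ΔH_I − ΔH_II| = 69 kJ.

Reaction II, by 69 kJ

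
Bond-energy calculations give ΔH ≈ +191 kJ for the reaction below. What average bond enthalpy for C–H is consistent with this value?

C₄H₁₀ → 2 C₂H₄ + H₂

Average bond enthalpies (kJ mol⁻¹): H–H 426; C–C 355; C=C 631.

Let D be the C–H bond energy.
Σ(broken) = 3×355 + 10×D = 1065 + 10D
Σ(formed) = 8×D + 2×631 + 1×426 = 1688 + 8D
ΔH = Σ(broken) − Σ(formed) = (1065 + 10D) − (1688 + 8D) = −623 + 2D
Setting this equal to +191 kJ gives 2D = 814, so D = 407 kJ/mol.

D(C–H) ≈ 407 kJ/mol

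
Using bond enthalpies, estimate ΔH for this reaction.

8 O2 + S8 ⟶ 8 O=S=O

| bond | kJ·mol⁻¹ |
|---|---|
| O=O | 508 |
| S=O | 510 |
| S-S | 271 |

ΔH ≈ −1928 kJ

Bonds broken (reactants):
  O=O: 8 × 508 = 4064
  S-S: 8 × 271 = 2168
  Σ(broken) = 6232 kJ
Bonds formed (products):
  S=O: 16 × 510 = 8160
  Σ(formed) = 8160 kJ
ΔH = Σ(broken) − Σ(formed) = 6232 − 8160 = −1928 kJ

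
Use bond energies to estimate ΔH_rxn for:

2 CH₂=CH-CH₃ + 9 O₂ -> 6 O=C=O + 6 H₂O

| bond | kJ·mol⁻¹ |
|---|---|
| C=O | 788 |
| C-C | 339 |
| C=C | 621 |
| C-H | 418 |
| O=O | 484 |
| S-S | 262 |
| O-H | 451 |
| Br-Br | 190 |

Bonds broken (reactants):
  C-C: 2 × 339 = 678
  C-H: 12 × 418 = 5016
  C=C: 2 × 621 = 1242
  O=O: 9 × 484 = 4356
  Σ(broken) = 11292 kJ
Bonds formed (products):
  C=O: 12 × 788 = 9456
  O-H: 12 × 451 = 5412
  Σ(formed) = 14868 kJ
ΔH = Σ(broken) − Σ(formed) = 11292 − 14868 = −3576 kJ

ΔH ≈ −3576 kJ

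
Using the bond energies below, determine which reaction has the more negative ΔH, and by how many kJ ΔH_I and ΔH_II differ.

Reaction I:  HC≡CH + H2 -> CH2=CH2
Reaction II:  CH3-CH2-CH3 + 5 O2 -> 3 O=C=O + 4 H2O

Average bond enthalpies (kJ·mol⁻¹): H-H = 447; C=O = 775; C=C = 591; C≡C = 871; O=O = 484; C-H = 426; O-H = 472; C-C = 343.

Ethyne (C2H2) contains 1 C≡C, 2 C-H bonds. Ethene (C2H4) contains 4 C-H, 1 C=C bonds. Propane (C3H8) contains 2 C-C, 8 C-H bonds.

Reaction I:
  Bonds broken (reactants):
    C≡C: 1 × 871 = 871
    C-H: 2 × 426 = 852
    H-H: 1 × 447 = 447
    Σ(broken) = 2170 kJ
  Bonds formed (products):
    C-H: 4 × 426 = 1704
    C=C: 1 × 591 = 591
    Σ(formed) = 2295 kJ
  ΔH_I = 2170 − 2295 = −125 kJ
Reaction II:
  Bonds broken (reactants):
    C-C: 2 × 343 = 686
    C-H: 8 × 426 = 3408
    O=O: 5 × 484 = 2420
    Σ(broken) = 6514 kJ
  Bonds formed (products):
    C=O: 6 × 775 = 4650
    O-H: 8 × 472 = 3776
    Σ(formed) = 8426 kJ
  ΔH_II = 6514 − 8426 = −1912 kJ
ΔH_I − ΔH_II = +1787 kJ, so reaction II has the more negative ΔH; |ΔH_I − ΔH_II| = 1787 kJ.

Reaction II, by 1787 kJ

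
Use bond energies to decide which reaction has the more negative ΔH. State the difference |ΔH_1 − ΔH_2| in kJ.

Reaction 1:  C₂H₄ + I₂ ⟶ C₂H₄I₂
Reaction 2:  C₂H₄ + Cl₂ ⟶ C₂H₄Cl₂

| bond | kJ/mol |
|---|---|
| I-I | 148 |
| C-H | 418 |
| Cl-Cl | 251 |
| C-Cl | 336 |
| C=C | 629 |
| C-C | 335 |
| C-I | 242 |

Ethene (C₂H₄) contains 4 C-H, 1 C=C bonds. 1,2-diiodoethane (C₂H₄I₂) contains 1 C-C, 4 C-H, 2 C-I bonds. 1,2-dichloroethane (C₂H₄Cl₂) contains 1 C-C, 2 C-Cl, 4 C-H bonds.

Reaction 2, by 85 kJ

Reaction 1:
  Bonds broken (reactants):
    C-H: 4 × 418 = 1672
    C=C: 1 × 629 = 629
    I-I: 1 × 148 = 148
    Σ(broken) = 2449 kJ
  Bonds formed (products):
    C-C: 1 × 335 = 335
    C-H: 4 × 418 = 1672
    C-I: 2 × 242 = 484
    Σ(formed) = 2491 kJ
  ΔH_1 = 2449 − 2491 = −42 kJ
Reaction 2:
  Bonds broken (reactants):
    C-H: 4 × 418 = 1672
    C=C: 1 × 629 = 629
    Cl-Cl: 1 × 251 = 251
    Σ(broken) = 2552 kJ
  Bonds formed (products):
    C-C: 1 × 335 = 335
    C-Cl: 2 × 336 = 672
    C-H: 4 × 418 = 1672
    Σ(formed) = 2679 kJ
  ΔH_2 = 2552 − 2679 = −127 kJ
ΔH_1 − ΔH_2 = +85 kJ, so reaction 2 has the more negative ΔH; |ΔH_1 − ΔH_2| = 85 kJ.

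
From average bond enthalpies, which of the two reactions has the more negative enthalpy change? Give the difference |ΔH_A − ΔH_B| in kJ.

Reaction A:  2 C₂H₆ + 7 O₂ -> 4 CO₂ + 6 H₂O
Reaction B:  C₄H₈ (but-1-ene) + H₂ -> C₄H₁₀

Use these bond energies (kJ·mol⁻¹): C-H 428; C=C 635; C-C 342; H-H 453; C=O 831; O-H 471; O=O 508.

Reaction A, by 2814 kJ

Reaction A:
  Bonds broken (reactants):
    C-C: 2 × 342 = 684
    C-H: 12 × 428 = 5136
    O=O: 7 × 508 = 3556
    Σ(broken) = 9376 kJ
  Bonds formed (products):
    C=O: 8 × 831 = 6648
    O-H: 12 × 471 = 5652
    Σ(formed) = 12300 kJ
  ΔH_A = 9376 − 12300 = −2924 kJ
Reaction B:
  Bonds broken (reactants):
    C-C: 2 × 342 = 684
    C-H: 8 × 428 = 3424
    C=C: 1 × 635 = 635
    H-H: 1 × 453 = 453
    Σ(broken) = 5196 kJ
  Bonds formed (products):
    C-C: 3 × 342 = 1026
    C-H: 10 × 428 = 4280
    Σ(formed) = 5306 kJ
  ΔH_B = 5196 − 5306 = −110 kJ
ΔH_A − ΔH_B = −2814 kJ, so reaction A has the more negative ΔH; |ΔH_A − ΔH_B| = 2814 kJ.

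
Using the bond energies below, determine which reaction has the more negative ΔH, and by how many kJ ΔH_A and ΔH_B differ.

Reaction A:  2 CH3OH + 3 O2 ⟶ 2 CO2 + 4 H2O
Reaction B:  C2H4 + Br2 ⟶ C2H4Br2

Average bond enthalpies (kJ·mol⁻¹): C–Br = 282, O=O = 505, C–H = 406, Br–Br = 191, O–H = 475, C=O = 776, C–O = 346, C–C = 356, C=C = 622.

Reaction A, by 1204 kJ

Reaction A:
  Bonds broken (reactants):
    C–H: 6 × 406 = 2436
    C–O: 2 × 346 = 692
    O–H: 2 × 475 = 950
    O=O: 3 × 505 = 1515
    Σ(broken) = 5593 kJ
  Bonds formed (products):
    C=O: 4 × 776 = 3104
    O–H: 8 × 475 = 3800
    Σ(formed) = 6904 kJ
  ΔH_A = 5593 − 6904 = −1311 kJ
Reaction B:
  Bonds broken (reactants):
    Br–Br: 1 × 191 = 191
    C–H: 4 × 406 = 1624
    C=C: 1 × 622 = 622
    Σ(broken) = 2437 kJ
  Bonds formed (products):
    C–Br: 2 × 282 = 564
    C–C: 1 × 356 = 356
    C–H: 4 × 406 = 1624
    Σ(formed) = 2544 kJ
  ΔH_B = 2437 − 2544 = −107 kJ
ΔH_A − ΔH_B = −1204 kJ, so reaction A has the more negative ΔH; |ΔH_A − ΔH_B| = 1204 kJ.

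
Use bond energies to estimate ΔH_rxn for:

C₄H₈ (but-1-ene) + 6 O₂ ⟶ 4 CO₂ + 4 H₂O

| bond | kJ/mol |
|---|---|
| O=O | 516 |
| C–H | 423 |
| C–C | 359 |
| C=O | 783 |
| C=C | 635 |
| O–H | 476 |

ΔH ≈ −2239 kJ

Bonds broken (reactants):
  C–C: 2 × 359 = 718
  C–H: 8 × 423 = 3384
  C=C: 1 × 635 = 635
  O=O: 6 × 516 = 3096
  Σ(broken) = 7833 kJ
Bonds formed (products):
  C=O: 8 × 783 = 6264
  O–H: 8 × 476 = 3808
  Σ(formed) = 10072 kJ
ΔH = Σ(broken) − Σ(formed) = 7833 − 10072 = −2239 kJ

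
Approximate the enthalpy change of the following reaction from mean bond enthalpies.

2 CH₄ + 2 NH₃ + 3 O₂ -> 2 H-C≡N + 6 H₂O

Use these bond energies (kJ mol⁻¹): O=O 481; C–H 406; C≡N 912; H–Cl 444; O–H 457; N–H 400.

Bonds broken (reactants):
  C–H: 8 × 406 = 3248
  N–H: 6 × 400 = 2400
  O=O: 3 × 481 = 1443
  Σ(broken) = 7091 kJ
Bonds formed (products):
  C≡N: 2 × 912 = 1824
  C–H: 2 × 406 = 812
  O–H: 12 × 457 = 5484
  Σ(formed) = 8120 kJ
ΔH = Σ(broken) − Σ(formed) = 7091 − 8120 = −1029 kJ

ΔH ≈ −1029 kJ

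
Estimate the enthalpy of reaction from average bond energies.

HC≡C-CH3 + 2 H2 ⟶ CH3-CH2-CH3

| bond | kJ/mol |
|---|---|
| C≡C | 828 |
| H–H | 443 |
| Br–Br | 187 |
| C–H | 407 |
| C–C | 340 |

ΔH ≈ −254 kJ

Bonds broken (reactants):
  C≡C: 1 × 828 = 828
  C–C: 1 × 340 = 340
  C–H: 4 × 407 = 1628
  H–H: 2 × 443 = 886
  Σ(broken) = 3682 kJ
Bonds formed (products):
  C–C: 2 × 340 = 680
  C–H: 8 × 407 = 3256
  Σ(formed) = 3936 kJ
ΔH = Σ(broken) − Σ(formed) = 3682 − 3936 = −254 kJ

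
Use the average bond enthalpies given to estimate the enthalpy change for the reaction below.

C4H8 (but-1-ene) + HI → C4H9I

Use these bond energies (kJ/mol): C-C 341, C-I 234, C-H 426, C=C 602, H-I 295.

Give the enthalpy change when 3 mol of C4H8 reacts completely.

ΔH = −312 kJ

Bonds broken (reactants):
  C-C: 2 × 341 = 682
  C-H: 8 × 426 = 3408
  C=C: 1 × 602 = 602
  H-I: 1 × 295 = 295
  Σ(broken) = 4987 kJ
Bonds formed (products):
  C-C: 3 × 341 = 1023
  C-H: 9 × 426 = 3834
  C-I: 1 × 234 = 234
  Σ(formed) = 5091 kJ
ΔH = Σ(broken) − Σ(formed) = 4987 − 5091 = −104 kJ
For 3× the reaction as written: 3 × (−104) = −312 kJ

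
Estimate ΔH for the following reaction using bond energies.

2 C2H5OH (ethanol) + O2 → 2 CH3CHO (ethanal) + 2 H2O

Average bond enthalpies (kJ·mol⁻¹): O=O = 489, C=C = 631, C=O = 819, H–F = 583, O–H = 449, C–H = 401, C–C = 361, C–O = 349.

Bonds broken (reactants):
  C–C: 2 × 361 = 722
  C–H: 10 × 401 = 4010
  C–O: 2 × 349 = 698
  O–H: 2 × 449 = 898
  O=O: 1 × 489 = 489
  Σ(broken) = 6817 kJ
Bonds formed (products):
  C–C: 2 × 361 = 722
  C–H: 8 × 401 = 3208
  C=O: 2 × 819 = 1638
  O–H: 4 × 449 = 1796
  Σ(formed) = 7364 kJ
ΔH = Σ(broken) − Σ(formed) = 6817 − 7364 = −547 kJ

ΔH ≈ −547 kJ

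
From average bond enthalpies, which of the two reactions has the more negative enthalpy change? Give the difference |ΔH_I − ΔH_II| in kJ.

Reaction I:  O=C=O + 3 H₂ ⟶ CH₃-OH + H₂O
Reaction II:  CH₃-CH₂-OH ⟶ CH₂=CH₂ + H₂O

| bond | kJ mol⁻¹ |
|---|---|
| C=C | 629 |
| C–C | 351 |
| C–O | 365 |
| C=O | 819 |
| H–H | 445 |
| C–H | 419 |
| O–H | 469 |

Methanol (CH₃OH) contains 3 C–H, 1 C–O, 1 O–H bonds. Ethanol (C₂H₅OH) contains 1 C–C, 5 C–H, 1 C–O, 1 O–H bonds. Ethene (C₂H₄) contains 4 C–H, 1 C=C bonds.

Reaction I, by 93 kJ

Reaction I:
  Bonds broken (reactants):
    C=O: 2 × 819 = 1638
    H–H: 3 × 445 = 1335
    Σ(broken) = 2973 kJ
  Bonds formed (products):
    C–H: 3 × 419 = 1257
    C–O: 1 × 365 = 365
    O–H: 3 × 469 = 1407
    Σ(formed) = 3029 kJ
  ΔH_I = 2973 − 3029 = −56 kJ
Reaction II:
  Bonds broken (reactants):
    C–C: 1 × 351 = 351
    C–H: 5 × 419 = 2095
    C–O: 1 × 365 = 365
    O–H: 1 × 469 = 469
    Σ(broken) = 3280 kJ
  Bonds formed (products):
    C–H: 4 × 419 = 1676
    C=C: 1 × 629 = 629
    O–H: 2 × 469 = 938
    Σ(formed) = 3243 kJ
  ΔH_II = 3280 − 3243 = +37 kJ
ΔH_I − ΔH_II = −93 kJ, so reaction I has the more negative ΔH; |ΔH_I − ΔH_II| = 93 kJ.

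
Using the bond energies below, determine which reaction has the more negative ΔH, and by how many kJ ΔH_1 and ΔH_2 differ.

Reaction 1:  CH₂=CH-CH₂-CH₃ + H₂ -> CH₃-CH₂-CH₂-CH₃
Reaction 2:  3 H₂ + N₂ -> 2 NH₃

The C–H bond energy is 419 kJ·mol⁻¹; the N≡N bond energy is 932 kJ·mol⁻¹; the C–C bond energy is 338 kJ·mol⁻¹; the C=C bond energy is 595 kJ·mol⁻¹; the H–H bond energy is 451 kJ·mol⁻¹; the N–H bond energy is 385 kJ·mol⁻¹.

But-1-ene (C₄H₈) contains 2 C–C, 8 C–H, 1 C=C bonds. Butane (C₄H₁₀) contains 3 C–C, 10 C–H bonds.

Reaction 1:
  Bonds broken (reactants):
    C–C: 2 × 338 = 676
    C–H: 8 × 419 = 3352
    C=C: 1 × 595 = 595
    H–H: 1 × 451 = 451
    Σ(broken) = 5074 kJ
  Bonds formed (products):
    C–C: 3 × 338 = 1014
    C–H: 10 × 419 = 4190
    Σ(formed) = 5204 kJ
  ΔH_1 = 5074 − 5204 = −130 kJ
Reaction 2:
  Bonds broken (reactants):
    H–H: 3 × 451 = 1353
    N≡N: 1 × 932 = 932
    Σ(broken) = 2285 kJ
  Bonds formed (products):
    N–H: 6 × 385 = 2310
    Σ(formed) = 2310 kJ
  ΔH_2 = 2285 − 2310 = −25 kJ
ΔH_1 − ΔH_2 = −105 kJ, so reaction 1 has the more negative ΔH; |ΔH_1 − ΔH_2| = 105 kJ.

Reaction 1, by 105 kJ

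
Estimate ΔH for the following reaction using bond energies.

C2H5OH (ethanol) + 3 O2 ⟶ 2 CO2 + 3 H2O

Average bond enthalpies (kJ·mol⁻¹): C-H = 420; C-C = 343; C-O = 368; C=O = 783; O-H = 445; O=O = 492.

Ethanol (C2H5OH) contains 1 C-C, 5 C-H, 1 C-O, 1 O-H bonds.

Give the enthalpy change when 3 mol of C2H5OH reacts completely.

Bonds broken (reactants):
  C-C: 1 × 343 = 343
  C-H: 5 × 420 = 2100
  C-O: 1 × 368 = 368
  O-H: 1 × 445 = 445
  O=O: 3 × 492 = 1476
  Σ(broken) = 4732 kJ
Bonds formed (products):
  C=O: 4 × 783 = 3132
  O-H: 6 × 445 = 2670
  Σ(formed) = 5802 kJ
ΔH = Σ(broken) − Σ(formed) = 4732 − 5802 = −1070 kJ
For 3× the reaction as written: 3 × (−1070) = −3210 kJ

ΔH = −3210 kJ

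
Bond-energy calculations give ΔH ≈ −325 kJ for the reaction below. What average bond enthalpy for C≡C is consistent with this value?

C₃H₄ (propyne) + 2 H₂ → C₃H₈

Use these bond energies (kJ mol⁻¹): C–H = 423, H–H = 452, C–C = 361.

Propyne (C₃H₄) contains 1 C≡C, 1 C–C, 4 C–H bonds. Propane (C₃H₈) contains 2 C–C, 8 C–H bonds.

Let D be the C≡C bond energy.
Σ(broken) = 1×D + 1×361 + 4×423 + 2×452 = 2957 + D
Σ(formed) = 2×361 + 8×423 = 4106
ΔH = Σ(broken) − Σ(formed) = (2957 + D) − (4106) = −1149 + D
Setting this equal to −325 kJ gives D = 824 kJ/mol.

D(C≡C) ≈ 824 kJ/mol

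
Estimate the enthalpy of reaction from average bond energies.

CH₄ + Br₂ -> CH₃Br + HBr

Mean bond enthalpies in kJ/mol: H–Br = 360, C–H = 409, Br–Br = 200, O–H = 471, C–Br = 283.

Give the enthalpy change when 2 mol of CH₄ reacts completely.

Bonds broken (reactants):
  Br–Br: 1 × 200 = 200
  C–H: 4 × 409 = 1636
  Σ(broken) = 1836 kJ
Bonds formed (products):
  C–Br: 1 × 283 = 283
  C–H: 3 × 409 = 1227
  H–Br: 1 × 360 = 360
  Σ(formed) = 1870 kJ
ΔH = Σ(broken) − Σ(formed) = 1836 − 1870 = −34 kJ
For 2× the reaction as written: 2 × (−34) = −68 kJ

ΔH = −68 kJ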